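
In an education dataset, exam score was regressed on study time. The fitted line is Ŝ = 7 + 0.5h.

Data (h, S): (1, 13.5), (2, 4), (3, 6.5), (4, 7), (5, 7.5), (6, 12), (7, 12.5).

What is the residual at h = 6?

Ŝ = 7 + 0.5·6 = 10
r = 12 − 10 = 2

r = 2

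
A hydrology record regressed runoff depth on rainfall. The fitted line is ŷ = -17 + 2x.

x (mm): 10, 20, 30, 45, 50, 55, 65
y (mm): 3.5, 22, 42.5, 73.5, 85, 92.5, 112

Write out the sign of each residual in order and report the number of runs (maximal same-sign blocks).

4 runs

x=10: ŷ = -17 + 2·10 = 3; r = 3.5 − 3 = 0.5
x=20: ŷ = -17 + 2·20 = 23; r = 22 − 23 = -1
x=30: ŷ = -17 + 2·30 = 43; r = 42.5 − 43 = -0.5
x=45: ŷ = -17 + 2·45 = 73; r = 73.5 − 73 = 0.5
x=50: ŷ = -17 + 2·50 = 83; r = 85 − 83 = 2
x=55: ŷ = -17 + 2·55 = 93; r = 92.5 − 93 = -0.5
x=65: ŷ = -17 + 2·65 = 113; r = 112 − 113 = -1
Signs: + − − + + − −
Runs: +×1, −×2, +×2, −×2 → 4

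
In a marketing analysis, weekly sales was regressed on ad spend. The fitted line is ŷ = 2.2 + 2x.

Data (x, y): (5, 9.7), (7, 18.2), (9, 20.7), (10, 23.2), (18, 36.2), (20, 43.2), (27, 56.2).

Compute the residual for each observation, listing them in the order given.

x=5: ŷ = 2.2 + 2·5 = 12.2; e = 9.7 − 12.2 = -2.5
x=7: ŷ = 2.2 + 2·7 = 16.2; e = 18.2 − 16.2 = 2
x=9: ŷ = 2.2 + 2·9 = 20.2; e = 20.7 − 20.2 = 0.5
x=10: ŷ = 2.2 + 2·10 = 22.2; e = 23.2 − 22.2 = 1
x=18: ŷ = 2.2 + 2·18 = 38.2; e = 36.2 − 38.2 = -2
x=20: ŷ = 2.2 + 2·20 = 42.2; e = 43.2 − 42.2 = 1
x=27: ŷ = 2.2 + 2·27 = 56.2; e = 56.2 − 56.2 = 0

-2.5, 2, 0.5, 1, -2, 1, 0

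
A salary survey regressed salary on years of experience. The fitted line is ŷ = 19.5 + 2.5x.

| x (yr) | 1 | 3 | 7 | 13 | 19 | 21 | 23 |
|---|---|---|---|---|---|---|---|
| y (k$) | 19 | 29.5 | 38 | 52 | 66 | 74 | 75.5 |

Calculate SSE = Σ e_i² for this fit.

x=1: ŷ = 19.5 + 2.5·1 = 22; e = 19 − 22 = -3
x=3: ŷ = 19.5 + 2.5·3 = 27; e = 29.5 − 27 = 2.5
x=7: ŷ = 19.5 + 2.5·7 = 37; e = 38 − 37 = 1
x=13: ŷ = 19.5 + 2.5·13 = 52; e = 52 − 52 = 0
x=19: ŷ = 19.5 + 2.5·19 = 67; e = 66 − 67 = -1
x=21: ŷ = 19.5 + 2.5·21 = 72; e = 74 − 72 = 2
x=23: ŷ = 19.5 + 2.5·23 = 77; e = 75.5 − 77 = -1.5
SSE = 9 + 6.25 + 1 + 0 + 1 + 4 + 2.25 = 23.5

SSE = 23.5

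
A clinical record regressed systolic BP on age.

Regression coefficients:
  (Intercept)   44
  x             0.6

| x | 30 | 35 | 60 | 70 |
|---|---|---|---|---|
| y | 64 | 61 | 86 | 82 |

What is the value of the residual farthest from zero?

x=30: ŷ = 44 + 0.6·30 = 62; e = 64 − 62 = 2
x=35: ŷ = 44 + 0.6·35 = 65; e = 61 − 65 = -4
x=60: ŷ = 44 + 0.6·60 = 80; e = 86 − 80 = 6
x=70: ŷ = 44 + 0.6·70 = 86; e = 82 − 86 = -4
Largest |e| is 6 at x = 60, residual 6.

e = 6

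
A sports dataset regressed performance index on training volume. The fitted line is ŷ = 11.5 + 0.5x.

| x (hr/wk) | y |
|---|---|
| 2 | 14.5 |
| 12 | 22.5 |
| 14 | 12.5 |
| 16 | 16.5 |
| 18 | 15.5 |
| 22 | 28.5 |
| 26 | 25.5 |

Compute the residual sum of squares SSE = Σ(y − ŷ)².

x=2: ŷ = 11.5 + 0.5·2 = 12.5; r = 14.5 − 12.5 = 2
x=12: ŷ = 11.5 + 0.5·12 = 17.5; r = 22.5 − 17.5 = 5
x=14: ŷ = 11.5 + 0.5·14 = 18.5; r = 12.5 − 18.5 = -6
x=16: ŷ = 11.5 + 0.5·16 = 19.5; r = 16.5 − 19.5 = -3
x=18: ŷ = 11.5 + 0.5·18 = 20.5; r = 15.5 − 20.5 = -5
x=22: ŷ = 11.5 + 0.5·22 = 22.5; r = 28.5 − 22.5 = 6
x=26: ŷ = 11.5 + 0.5·26 = 24.5; r = 25.5 − 24.5 = 1
SSE = 4 + 25 + 36 + 9 + 25 + 36 + 1 = 136

SSE = 136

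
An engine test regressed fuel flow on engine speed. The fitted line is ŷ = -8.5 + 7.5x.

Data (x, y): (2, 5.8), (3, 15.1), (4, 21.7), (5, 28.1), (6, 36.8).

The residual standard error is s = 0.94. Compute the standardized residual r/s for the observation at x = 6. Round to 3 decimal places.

0.319

ŷ = -8.5 + 7.5·6 = 36.5
r = 36.8 − 36.5 = 0.3
r/s = 0.3 / 0.94 = 0.319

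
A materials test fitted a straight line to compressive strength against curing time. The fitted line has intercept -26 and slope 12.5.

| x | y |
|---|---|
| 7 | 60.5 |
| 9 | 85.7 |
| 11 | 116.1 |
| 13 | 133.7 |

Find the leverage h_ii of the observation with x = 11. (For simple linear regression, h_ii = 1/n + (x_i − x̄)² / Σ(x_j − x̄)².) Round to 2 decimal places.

h = 0.30

x̄ = (7 + 9 + 11 + 13)/4 = 10
Σ(x − x̄)² = 9 + 1 + 1 + 9 = 20
h = 1/4 + (1)²/20 = 0.25 + 0.05 = 0.30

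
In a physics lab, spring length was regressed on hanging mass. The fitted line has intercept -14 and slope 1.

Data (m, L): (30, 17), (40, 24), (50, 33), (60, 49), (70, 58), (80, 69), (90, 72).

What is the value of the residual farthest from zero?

e = -4

m=30: L̂ = -14 + 30 = 16; e = 17 − 16 = 1
m=40: L̂ = -14 + 40 = 26; e = 24 − 26 = -2
m=50: L̂ = -14 + 50 = 36; e = 33 − 36 = -3
m=60: L̂ = -14 + 60 = 46; e = 49 − 46 = 3
m=70: L̂ = -14 + 70 = 56; e = 58 − 56 = 2
m=80: L̂ = -14 + 80 = 66; e = 69 − 66 = 3
m=90: L̂ = -14 + 90 = 76; e = 72 − 76 = -4
Largest |e| is 4 at m = 90, residual -4.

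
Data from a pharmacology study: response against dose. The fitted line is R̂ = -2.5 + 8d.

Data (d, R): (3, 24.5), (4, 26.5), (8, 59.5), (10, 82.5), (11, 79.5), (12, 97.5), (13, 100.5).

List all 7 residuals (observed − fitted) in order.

d=3: R̂ = -2.5 + 8·3 = 21.5; e = 24.5 − 21.5 = 3
d=4: R̂ = -2.5 + 8·4 = 29.5; e = 26.5 − 29.5 = -3
d=8: R̂ = -2.5 + 8·8 = 61.5; e = 59.5 − 61.5 = -2
d=10: R̂ = -2.5 + 8·10 = 77.5; e = 82.5 − 77.5 = 5
d=11: R̂ = -2.5 + 8·11 = 85.5; e = 79.5 − 85.5 = -6
d=12: R̂ = -2.5 + 8·12 = 93.5; e = 97.5 − 93.5 = 4
d=13: R̂ = -2.5 + 8·13 = 101.5; e = 100.5 − 101.5 = -1

3, -3, -2, 5, -6, 4, -1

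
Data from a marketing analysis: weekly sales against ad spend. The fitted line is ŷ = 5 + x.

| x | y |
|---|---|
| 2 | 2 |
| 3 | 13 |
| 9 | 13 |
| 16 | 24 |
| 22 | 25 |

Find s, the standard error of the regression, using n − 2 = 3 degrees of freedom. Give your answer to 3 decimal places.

x=2: ŷ = 5 + 2 = 7; r = 2 − 7 = -5
x=3: ŷ = 5 + 3 = 8; r = 13 − 8 = 5
x=9: ŷ = 5 + 9 = 14; r = 13 − 14 = -1
x=16: ŷ = 5 + 16 = 21; r = 24 − 21 = 3
x=22: ŷ = 5 + 22 = 27; r = 25 − 27 = -2
SSE = 25 + 25 + 1 + 9 + 4 = 64
s = √(64/3) = √21.3333 ≈ 4.619

s = 4.619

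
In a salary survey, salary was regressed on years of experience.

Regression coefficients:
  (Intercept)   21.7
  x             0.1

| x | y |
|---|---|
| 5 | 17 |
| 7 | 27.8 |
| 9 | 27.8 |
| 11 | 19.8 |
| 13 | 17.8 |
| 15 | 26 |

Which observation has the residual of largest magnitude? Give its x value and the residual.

x = 7, r = 5.4

x=5: ŷ = 21.7 + 0.1·5 = 22.2; r = 17 − 22.2 = -5.2
x=7: ŷ = 21.7 + 0.1·7 = 22.4; r = 27.8 − 22.4 = 5.4
x=9: ŷ = 21.7 + 0.1·9 = 22.6; r = 27.8 − 22.6 = 5.2
x=11: ŷ = 21.7 + 0.1·11 = 22.8; r = 19.8 − 22.8 = -3
x=13: ŷ = 21.7 + 0.1·13 = 23; r = 17.8 − 23 = -5.2
x=15: ŷ = 21.7 + 0.1·15 = 23.2; r = 26 − 23.2 = 2.8
Largest |r| is 5.4 at x = 7, residual 5.4.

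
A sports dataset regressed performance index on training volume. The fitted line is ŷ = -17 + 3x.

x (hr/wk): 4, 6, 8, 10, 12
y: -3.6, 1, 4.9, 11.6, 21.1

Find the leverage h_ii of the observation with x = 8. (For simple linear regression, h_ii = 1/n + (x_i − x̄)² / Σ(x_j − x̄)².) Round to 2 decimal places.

x̄ = (4 + 6 + 8 + 10 + 12)/5 = 8
Σ(x − x̄)² = 16 + 4 + 0 + 4 + 16 = 40
h = 1/5 + (0)²/40 = 0.2 + 0 = 0.20

h = 0.20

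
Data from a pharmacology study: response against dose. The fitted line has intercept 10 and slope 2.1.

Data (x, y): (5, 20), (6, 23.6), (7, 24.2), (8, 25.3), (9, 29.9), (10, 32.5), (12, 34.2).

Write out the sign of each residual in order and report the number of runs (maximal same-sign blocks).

x=5: ŷ = 10 + 2.1·5 = 20.5; r = 20 − 20.5 = -0.5
x=6: ŷ = 10 + 2.1·6 = 22.6; r = 23.6 − 22.6 = 1
x=7: ŷ = 10 + 2.1·7 = 24.7; r = 24.2 − 24.7 = -0.5
x=8: ŷ = 10 + 2.1·8 = 26.8; r = 25.3 − 26.8 = -1.5
x=9: ŷ = 10 + 2.1·9 = 28.9; r = 29.9 − 28.9 = 1
x=10: ŷ = 10 + 2.1·10 = 31; r = 32.5 − 31 = 1.5
x=12: ŷ = 10 + 2.1·12 = 35.2; r = 34.2 − 35.2 = -1
Signs: − + − − + + −
Runs: −×1, +×1, −×2, +×2, −×1 → 5

5 runs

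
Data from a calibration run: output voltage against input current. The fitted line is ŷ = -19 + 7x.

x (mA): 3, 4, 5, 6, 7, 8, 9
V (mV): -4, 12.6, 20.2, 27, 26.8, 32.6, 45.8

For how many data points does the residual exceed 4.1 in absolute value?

x=3: ŷ = -19 + 7·3 = 2; r = -4 − 2 = -6
x=4: ŷ = -19 + 7·4 = 9; r = 12.6 − 9 = 3.6
x=5: ŷ = -19 + 7·5 = 16; r = 20.2 − 16 = 4.2
x=6: ŷ = -19 + 7·6 = 23; r = 27 − 23 = 4
x=7: ŷ = -19 + 7·7 = 30; r = 26.8 − 30 = -3.2
x=8: ŷ = -19 + 7·8 = 37; r = 32.6 − 37 = -4.4
x=9: ŷ = -19 + 7·9 = 44; r = 45.8 − 44 = 1.8
|r| > 4.1: x=3 (|r|=6), x=5 (|r|=4.2), x=8 (|r|=4.4) → 3

3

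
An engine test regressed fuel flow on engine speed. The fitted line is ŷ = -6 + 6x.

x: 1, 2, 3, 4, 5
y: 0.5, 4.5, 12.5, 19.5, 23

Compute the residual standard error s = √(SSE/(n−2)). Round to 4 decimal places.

s = 1.4142

x=1: ŷ = -6 + 6·1 = 0; e = 0.5 − 0 = 0.5
x=2: ŷ = -6 + 6·2 = 6; e = 4.5 − 6 = -1.5
x=3: ŷ = -6 + 6·3 = 12; e = 12.5 − 12 = 0.5
x=4: ŷ = -6 + 6·4 = 18; e = 19.5 − 18 = 1.5
x=5: ŷ = -6 + 6·5 = 24; e = 23 − 24 = -1
SSE = 0.25 + 2.25 + 0.25 + 2.25 + 1 = 6
s = √(6/3) = √2 ≈ 1.4142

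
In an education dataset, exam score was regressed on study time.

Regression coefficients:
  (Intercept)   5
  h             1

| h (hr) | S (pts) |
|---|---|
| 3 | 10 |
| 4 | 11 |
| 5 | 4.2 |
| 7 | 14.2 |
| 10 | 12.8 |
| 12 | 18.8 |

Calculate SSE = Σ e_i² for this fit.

SSE = 54.56

h=3: Ŝ = 5 + 3 = 8; e = 10 − 8 = 2
h=4: Ŝ = 5 + 4 = 9; e = 11 − 9 = 2
h=5: Ŝ = 5 + 5 = 10; e = 4.2 − 10 = -5.8
h=7: Ŝ = 5 + 7 = 12; e = 14.2 − 12 = 2.2
h=10: Ŝ = 5 + 10 = 15; e = 12.8 − 15 = -2.2
h=12: Ŝ = 5 + 12 = 17; e = 18.8 − 17 = 1.8
SSE = 4 + 4 + 33.64 + 4.84 + 4.84 + 3.24 = 54.56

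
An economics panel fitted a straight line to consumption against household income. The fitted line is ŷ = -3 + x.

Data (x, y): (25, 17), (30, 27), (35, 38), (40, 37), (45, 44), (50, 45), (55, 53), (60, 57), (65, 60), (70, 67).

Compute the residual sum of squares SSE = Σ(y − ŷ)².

x=25: ŷ = -3 + 25 = 22; e = 17 − 22 = -5
x=30: ŷ = -3 + 30 = 27; e = 27 − 27 = 0
x=35: ŷ = -3 + 35 = 32; e = 38 − 32 = 6
x=40: ŷ = -3 + 40 = 37; e = 37 − 37 = 0
x=45: ŷ = -3 + 45 = 42; e = 44 − 42 = 2
x=50: ŷ = -3 + 50 = 47; e = 45 − 47 = -2
x=55: ŷ = -3 + 55 = 52; e = 53 − 52 = 1
x=60: ŷ = -3 + 60 = 57; e = 57 − 57 = 0
x=65: ŷ = -3 + 65 = 62; e = 60 − 62 = -2
x=70: ŷ = -3 + 70 = 67; e = 67 − 67 = 0
SSE = 25 + 0 + 36 + 0 + 4 + 4 + 1 + 0 + 4 + 0 = 74

SSE = 74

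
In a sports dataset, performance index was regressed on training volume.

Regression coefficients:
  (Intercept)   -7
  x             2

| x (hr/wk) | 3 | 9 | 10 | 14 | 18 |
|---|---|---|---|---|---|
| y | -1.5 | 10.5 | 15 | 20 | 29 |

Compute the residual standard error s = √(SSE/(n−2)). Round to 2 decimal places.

s = 1.35

x=3: ŷ = -7 + 2·3 = -1; e = -1.5 − (-1) = -0.5
x=9: ŷ = -7 + 2·9 = 11; e = 10.5 − 11 = -0.5
x=10: ŷ = -7 + 2·10 = 13; e = 15 − 13 = 2
x=14: ŷ = -7 + 2·14 = 21; e = 20 − 21 = -1
x=18: ŷ = -7 + 2·18 = 29; e = 29 − 29 = 0
SSE = 0.25 + 0.25 + 4 + 1 + 0 = 5.5
s = √(5.5/3) = √1.83333 ≈ 1.35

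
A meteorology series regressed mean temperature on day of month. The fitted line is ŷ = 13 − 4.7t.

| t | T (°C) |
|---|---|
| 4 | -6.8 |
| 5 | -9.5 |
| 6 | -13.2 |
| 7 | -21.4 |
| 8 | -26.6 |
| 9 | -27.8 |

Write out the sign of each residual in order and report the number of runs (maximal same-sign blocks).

t=4: ŷ = 13 − 4.7·4 = -5.8; e = -6.8 − (-5.8) = -1
t=5: ŷ = 13 − 4.7·5 = -10.5; e = -9.5 − (-10.5) = 1
t=6: ŷ = 13 − 4.7·6 = -15.2; e = -13.2 − (-15.2) = 2
t=7: ŷ = 13 − 4.7·7 = -19.9; e = -21.4 − (-19.9) = -1.5
t=8: ŷ = 13 − 4.7·8 = -24.6; e = -26.6 − (-24.6) = -2
t=9: ŷ = 13 − 4.7·9 = -29.3; e = -27.8 − (-29.3) = 1.5
Signs: − + + − − +
Runs: −×1, +×2, −×2, +×1 → 4

4 runs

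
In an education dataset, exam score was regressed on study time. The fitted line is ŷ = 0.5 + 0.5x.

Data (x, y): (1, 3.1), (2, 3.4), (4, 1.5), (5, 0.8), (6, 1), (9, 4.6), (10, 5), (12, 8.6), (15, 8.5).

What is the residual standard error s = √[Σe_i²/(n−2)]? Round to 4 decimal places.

x=1: ŷ = 0.5 + 0.5·1 = 1; e = 3.1 − 1 = 2.1
x=2: ŷ = 0.5 + 0.5·2 = 1.5; e = 3.4 − 1.5 = 1.9
x=4: ŷ = 0.5 + 0.5·4 = 2.5; e = 1.5 − 2.5 = -1
x=5: ŷ = 0.5 + 0.5·5 = 3; e = 0.8 − 3 = -2.2
x=6: ŷ = 0.5 + 0.5·6 = 3.5; e = 1 − 3.5 = -2.5
x=9: ŷ = 0.5 + 0.5·9 = 5; e = 4.6 − 5 = -0.4
x=10: ŷ = 0.5 + 0.5·10 = 5.5; e = 5 − 5.5 = -0.5
x=12: ŷ = 0.5 + 0.5·12 = 6.5; e = 8.6 − 6.5 = 2.1
x=15: ŷ = 0.5 + 0.5·15 = 8; e = 8.5 − 8 = 0.5
SSE = 4.41 + 3.61 + 1 + 4.84 + 6.25 + 0.16 + 0.25 + 4.41 + 0.25 = 25.18
s = √(25.18/7) = √3.59714 ≈ 1.8966

s = 1.8966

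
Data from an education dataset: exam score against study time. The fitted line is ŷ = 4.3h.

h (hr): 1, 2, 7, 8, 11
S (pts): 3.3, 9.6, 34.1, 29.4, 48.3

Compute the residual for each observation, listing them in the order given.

-1, 1, 4, -5, 1

h=1: ŷ = 4.3·1 = 4.3; e = 3.3 − 4.3 = -1
h=2: ŷ = 4.3·2 = 8.6; e = 9.6 − 8.6 = 1
h=7: ŷ = 4.3·7 = 30.1; e = 34.1 − 30.1 = 4
h=8: ŷ = 4.3·8 = 34.4; e = 29.4 − 34.4 = -5
h=11: ŷ = 4.3·11 = 47.3; e = 48.3 − 47.3 = 1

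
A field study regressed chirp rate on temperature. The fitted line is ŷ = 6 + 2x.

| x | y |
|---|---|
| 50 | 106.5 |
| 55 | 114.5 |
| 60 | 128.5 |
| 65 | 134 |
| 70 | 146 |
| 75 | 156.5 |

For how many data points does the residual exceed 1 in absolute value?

x=50: ŷ = 6 + 2·50 = 106; r = 106.5 − 106 = 0.5
x=55: ŷ = 6 + 2·55 = 116; r = 114.5 − 116 = -1.5
x=60: ŷ = 6 + 2·60 = 126; r = 128.5 − 126 = 2.5
x=65: ŷ = 6 + 2·65 = 136; r = 134 − 136 = -2
x=70: ŷ = 6 + 2·70 = 146; r = 146 − 146 = 0
x=75: ŷ = 6 + 2·75 = 156; r = 156.5 − 156 = 0.5
|r| > 1: x=55 (|r|=1.5), x=60 (|r|=2.5), x=65 (|r|=2) → 3

3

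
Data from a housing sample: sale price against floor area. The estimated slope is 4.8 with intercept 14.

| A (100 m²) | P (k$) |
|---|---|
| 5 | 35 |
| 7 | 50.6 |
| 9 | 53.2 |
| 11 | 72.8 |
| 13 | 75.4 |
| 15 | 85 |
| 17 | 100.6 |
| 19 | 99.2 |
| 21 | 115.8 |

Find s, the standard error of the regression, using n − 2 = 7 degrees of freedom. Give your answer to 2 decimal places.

s = 4.38

A=5: P̂ = 14 + 4.8·5 = 38; r = 35 − 38 = -3
A=7: P̂ = 14 + 4.8·7 = 47.6; r = 50.6 − 47.6 = 3
A=9: P̂ = 14 + 4.8·9 = 57.2; r = 53.2 − 57.2 = -4
A=11: P̂ = 14 + 4.8·11 = 66.8; r = 72.8 − 66.8 = 6
A=13: P̂ = 14 + 4.8·13 = 76.4; r = 75.4 − 76.4 = -1
A=15: P̂ = 14 + 4.8·15 = 86; r = 85 − 86 = -1
A=17: P̂ = 14 + 4.8·17 = 95.6; r = 100.6 − 95.6 = 5
A=19: P̂ = 14 + 4.8·19 = 105.2; r = 99.2 − 105.2 = -6
A=21: P̂ = 14 + 4.8·21 = 114.8; r = 115.8 − 114.8 = 1
SSE = 9 + 9 + 16 + 36 + 1 + 1 + 25 + 36 + 1 = 134
s = √(134/7) = √19.1429 ≈ 4.38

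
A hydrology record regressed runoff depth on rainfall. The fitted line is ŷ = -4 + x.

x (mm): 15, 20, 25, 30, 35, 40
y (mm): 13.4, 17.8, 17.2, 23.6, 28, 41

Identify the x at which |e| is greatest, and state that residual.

x = 40, e = 5

x=15: ŷ = -4 + 15 = 11; e = 13.4 − 11 = 2.4
x=20: ŷ = -4 + 20 = 16; e = 17.8 − 16 = 1.8
x=25: ŷ = -4 + 25 = 21; e = 17.2 − 21 = -3.8
x=30: ŷ = -4 + 30 = 26; e = 23.6 − 26 = -2.4
x=35: ŷ = -4 + 35 = 31; e = 28 − 31 = -3
x=40: ŷ = -4 + 40 = 36; e = 41 − 36 = 5
Largest |e| is 5 at x = 40, residual 5.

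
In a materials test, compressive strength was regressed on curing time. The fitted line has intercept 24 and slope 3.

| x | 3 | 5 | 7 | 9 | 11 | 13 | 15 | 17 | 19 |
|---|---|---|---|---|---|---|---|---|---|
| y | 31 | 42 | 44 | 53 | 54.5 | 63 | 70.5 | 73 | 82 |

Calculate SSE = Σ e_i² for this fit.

SSE = 31.5

x=3: ŷ = 24 + 3·3 = 33; e = 31 − 33 = -2
x=5: ŷ = 24 + 3·5 = 39; e = 42 − 39 = 3
x=7: ŷ = 24 + 3·7 = 45; e = 44 − 45 = -1
x=9: ŷ = 24 + 3·9 = 51; e = 53 − 51 = 2
x=11: ŷ = 24 + 3·11 = 57; e = 54.5 − 57 = -2.5
x=13: ŷ = 24 + 3·13 = 63; e = 63 − 63 = 0
x=15: ŷ = 24 + 3·15 = 69; e = 70.5 − 69 = 1.5
x=17: ŷ = 24 + 3·17 = 75; e = 73 − 75 = -2
x=19: ŷ = 24 + 3·19 = 81; e = 82 − 81 = 1
SSE = 4 + 9 + 1 + 4 + 6.25 + 0 + 2.25 + 4 + 1 = 31.5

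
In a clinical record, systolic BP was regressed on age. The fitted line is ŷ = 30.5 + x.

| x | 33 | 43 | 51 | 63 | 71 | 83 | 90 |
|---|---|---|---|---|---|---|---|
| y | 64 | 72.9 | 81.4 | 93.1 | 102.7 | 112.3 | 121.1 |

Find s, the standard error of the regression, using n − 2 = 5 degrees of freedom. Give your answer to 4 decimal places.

s = 0.8967

x=33: ŷ = 30.5 + 33 = 63.5; e = 64 − 63.5 = 0.5
x=43: ŷ = 30.5 + 43 = 73.5; e = 72.9 − 73.5 = -0.6
x=51: ŷ = 30.5 + 51 = 81.5; e = 81.4 − 81.5 = -0.1
x=63: ŷ = 30.5 + 63 = 93.5; e = 93.1 − 93.5 = -0.4
x=71: ŷ = 30.5 + 71 = 101.5; e = 102.7 − 101.5 = 1.2
x=83: ŷ = 30.5 + 83 = 113.5; e = 112.3 − 113.5 = -1.2
x=90: ŷ = 30.5 + 90 = 120.5; e = 121.1 − 120.5 = 0.6
SSE = 0.25 + 0.36 + 0.01 + 0.16 + 1.44 + 1.44 + 0.36 = 4.02
s = √(4.02/5) = √0.804 ≈ 0.8967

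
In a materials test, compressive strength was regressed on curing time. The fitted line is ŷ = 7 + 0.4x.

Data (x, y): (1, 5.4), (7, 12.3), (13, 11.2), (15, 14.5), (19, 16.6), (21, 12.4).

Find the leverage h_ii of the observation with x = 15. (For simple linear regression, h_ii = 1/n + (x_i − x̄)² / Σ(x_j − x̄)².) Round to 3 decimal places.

h = 0.186

x̄ = (1 + 7 + 13 + 15 + 19 + 21)/6 = 12.6667
Σ(x − x̄)² = 136.111 + 32.1111 + 0.111111 + 5.44444 + 40.1111 + 69.4444 = 283.333
h = 1/6 + (2.33333)²/283.333 = 0.166667 + 0.0192157 = 0.186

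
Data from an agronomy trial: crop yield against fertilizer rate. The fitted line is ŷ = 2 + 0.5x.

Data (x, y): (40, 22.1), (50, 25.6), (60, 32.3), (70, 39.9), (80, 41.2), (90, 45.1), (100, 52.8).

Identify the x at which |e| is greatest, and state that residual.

x=40: ŷ = 2 + 0.5·40 = 22; e = 22.1 − 22 = 0.1
x=50: ŷ = 2 + 0.5·50 = 27; e = 25.6 − 27 = -1.4
x=60: ŷ = 2 + 0.5·60 = 32; e = 32.3 − 32 = 0.3
x=70: ŷ = 2 + 0.5·70 = 37; e = 39.9 − 37 = 2.9
x=80: ŷ = 2 + 0.5·80 = 42; e = 41.2 − 42 = -0.8
x=90: ŷ = 2 + 0.5·90 = 47; e = 45.1 − 47 = -1.9
x=100: ŷ = 2 + 0.5·100 = 52; e = 52.8 − 52 = 0.8
Largest |e| is 2.9 at x = 70, residual 2.9.

x = 70, e = 2.9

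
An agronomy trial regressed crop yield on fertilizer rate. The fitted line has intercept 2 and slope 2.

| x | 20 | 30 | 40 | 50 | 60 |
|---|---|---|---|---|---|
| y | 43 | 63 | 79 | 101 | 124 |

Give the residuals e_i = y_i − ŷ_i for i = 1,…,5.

x=20: ŷ = 2 + 2·20 = 42; e = 43 − 42 = 1
x=30: ŷ = 2 + 2·30 = 62; e = 63 − 62 = 1
x=40: ŷ = 2 + 2·40 = 82; e = 79 − 82 = -3
x=50: ŷ = 2 + 2·50 = 102; e = 101 − 102 = -1
x=60: ŷ = 2 + 2·60 = 122; e = 124 − 122 = 2

1, 1, -3, -1, 2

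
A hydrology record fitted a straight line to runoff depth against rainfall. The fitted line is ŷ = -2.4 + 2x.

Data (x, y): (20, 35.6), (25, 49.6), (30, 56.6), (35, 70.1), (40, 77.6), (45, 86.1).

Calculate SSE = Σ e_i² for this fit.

SSE = 17.5

x=20: ŷ = -2.4 + 2·20 = 37.6; e = 35.6 − 37.6 = -2
x=25: ŷ = -2.4 + 2·25 = 47.6; e = 49.6 − 47.6 = 2
x=30: ŷ = -2.4 + 2·30 = 57.6; e = 56.6 − 57.6 = -1
x=35: ŷ = -2.4 + 2·35 = 67.6; e = 70.1 − 67.6 = 2.5
x=40: ŷ = -2.4 + 2·40 = 77.6; e = 77.6 − 77.6 = 0
x=45: ŷ = -2.4 + 2·45 = 87.6; e = 86.1 − 87.6 = -1.5
SSE = 4 + 4 + 1 + 6.25 + 0 + 2.25 = 17.5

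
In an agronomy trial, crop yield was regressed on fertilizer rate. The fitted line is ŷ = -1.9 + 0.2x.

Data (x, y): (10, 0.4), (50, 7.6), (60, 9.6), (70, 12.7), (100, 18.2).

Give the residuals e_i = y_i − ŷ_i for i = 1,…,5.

x=10: ŷ = -1.9 + 0.2·10 = 0.1; e = 0.4 − 0.1 = 0.3
x=50: ŷ = -1.9 + 0.2·50 = 8.1; e = 7.6 − 8.1 = -0.5
x=60: ŷ = -1.9 + 0.2·60 = 10.1; e = 9.6 − 10.1 = -0.5
x=70: ŷ = -1.9 + 0.2·70 = 12.1; e = 12.7 − 12.1 = 0.6
x=100: ŷ = -1.9 + 0.2·100 = 18.1; e = 18.2 − 18.1 = 0.1

0.3, -0.5, -0.5, 0.6, 0.1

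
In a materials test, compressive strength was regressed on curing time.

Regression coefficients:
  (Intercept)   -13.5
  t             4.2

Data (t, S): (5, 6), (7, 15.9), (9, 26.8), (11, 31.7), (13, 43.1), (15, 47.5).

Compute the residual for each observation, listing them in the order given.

t=5: Ŝ = -13.5 + 4.2·5 = 7.5; e = 6 − 7.5 = -1.5
t=7: Ŝ = -13.5 + 4.2·7 = 15.9; e = 15.9 − 15.9 = 0
t=9: Ŝ = -13.5 + 4.2·9 = 24.3; e = 26.8 − 24.3 = 2.5
t=11: Ŝ = -13.5 + 4.2·11 = 32.7; e = 31.7 − 32.7 = -1
t=13: Ŝ = -13.5 + 4.2·13 = 41.1; e = 43.1 − 41.1 = 2
t=15: Ŝ = -13.5 + 4.2·15 = 49.5; e = 47.5 − 49.5 = -2

-1.5, 0, 2.5, -1, 2, -2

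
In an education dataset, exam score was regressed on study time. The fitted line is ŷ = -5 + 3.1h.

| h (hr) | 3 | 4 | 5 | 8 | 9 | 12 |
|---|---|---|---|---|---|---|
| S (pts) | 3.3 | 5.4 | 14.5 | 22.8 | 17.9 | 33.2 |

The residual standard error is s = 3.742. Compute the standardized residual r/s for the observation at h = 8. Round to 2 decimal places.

0.80

ŷ = -5 + 3.1·8 = 19.8
r = 22.8 − 19.8 = 3
r/s = 3 / 3.742 = 0.80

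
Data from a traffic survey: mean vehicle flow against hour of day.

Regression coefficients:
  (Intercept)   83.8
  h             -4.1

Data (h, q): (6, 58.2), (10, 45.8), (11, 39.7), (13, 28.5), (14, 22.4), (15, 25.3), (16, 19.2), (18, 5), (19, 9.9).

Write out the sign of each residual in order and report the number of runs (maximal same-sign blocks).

h=6: q̂ = 83.8 − 4.1·6 = 59.2; e = 58.2 − 59.2 = -1
h=10: q̂ = 83.8 − 4.1·10 = 42.8; e = 45.8 − 42.8 = 3
h=11: q̂ = 83.8 − 4.1·11 = 38.7; e = 39.7 − 38.7 = 1
h=13: q̂ = 83.8 − 4.1·13 = 30.5; e = 28.5 − 30.5 = -2
h=14: q̂ = 83.8 − 4.1·14 = 26.4; e = 22.4 − 26.4 = -4
h=15: q̂ = 83.8 − 4.1·15 = 22.3; e = 25.3 − 22.3 = 3
h=16: q̂ = 83.8 − 4.1·16 = 18.2; e = 19.2 − 18.2 = 1
h=18: q̂ = 83.8 − 4.1·18 = 10; e = 5 − 10 = -5
h=19: q̂ = 83.8 − 4.1·19 = 5.9; e = 9.9 − 5.9 = 4
Signs: − + + − − + + − +
Runs: −×1, +×2, −×2, +×2, −×1, +×1 → 6

6 runs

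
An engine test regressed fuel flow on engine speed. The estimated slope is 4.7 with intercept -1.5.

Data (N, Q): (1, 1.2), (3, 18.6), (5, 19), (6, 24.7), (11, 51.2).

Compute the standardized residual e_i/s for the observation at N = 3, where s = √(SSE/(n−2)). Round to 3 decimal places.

N=1: ŷ = -1.5 + 4.7·1 = 3.2; e = 1.2 − 3.2 = -2
N=3: ŷ = -1.5 + 4.7·3 = 12.6; e = 18.6 − 12.6 = 6
N=5: ŷ = -1.5 + 4.7·5 = 22; e = 19 − 22 = -3
N=6: ŷ = -1.5 + 4.7·6 = 26.7; e = 24.7 − 26.7 = -2
N=11: ŷ = -1.5 + 4.7·11 = 50.2; e = 51.2 − 50.2 = 1
SSE = 4 + 36 + 9 + 4 + 1 = 54
s = √(54/3) = 4.24264
e/s = 6 / 4.24264 = 1.414

1.414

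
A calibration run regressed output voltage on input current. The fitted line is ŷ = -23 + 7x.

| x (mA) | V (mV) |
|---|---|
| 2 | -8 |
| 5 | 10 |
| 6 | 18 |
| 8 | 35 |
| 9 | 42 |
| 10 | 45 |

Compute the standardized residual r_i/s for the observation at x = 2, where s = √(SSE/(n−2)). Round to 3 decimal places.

0.471

x=2: ŷ = -23 + 7·2 = -9; r = -8 − (-9) = 1
x=5: ŷ = -23 + 7·5 = 12; r = 10 − 12 = -2
x=6: ŷ = -23 + 7·6 = 19; r = 18 − 19 = -1
x=8: ŷ = -23 + 7·8 = 33; r = 35 − 33 = 2
x=9: ŷ = -23 + 7·9 = 40; r = 42 − 40 = 2
x=10: ŷ = -23 + 7·10 = 47; r = 45 − 47 = -2
SSE = 1 + 4 + 1 + 4 + 4 + 4 = 18
s = √(18/4) = 2.12132
r/s = 1 / 2.12132 = 0.471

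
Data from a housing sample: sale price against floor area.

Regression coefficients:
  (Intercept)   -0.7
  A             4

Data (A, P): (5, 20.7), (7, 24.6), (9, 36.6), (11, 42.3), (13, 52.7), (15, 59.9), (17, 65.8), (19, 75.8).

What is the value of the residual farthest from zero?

A=5: P̂ = -0.7 + 4·5 = 19.3; e = 20.7 − 19.3 = 1.4
A=7: P̂ = -0.7 + 4·7 = 27.3; e = 24.6 − 27.3 = -2.7
A=9: P̂ = -0.7 + 4·9 = 35.3; e = 36.6 − 35.3 = 1.3
A=11: P̂ = -0.7 + 4·11 = 43.3; e = 42.3 − 43.3 = -1
A=13: P̂ = -0.7 + 4·13 = 51.3; e = 52.7 − 51.3 = 1.4
A=15: P̂ = -0.7 + 4·15 = 59.3; e = 59.9 − 59.3 = 0.6
A=17: P̂ = -0.7 + 4·17 = 67.3; e = 65.8 − 67.3 = -1.5
A=19: P̂ = -0.7 + 4·19 = 75.3; e = 75.8 − 75.3 = 0.5
Largest |e| is 2.7 at A = 7, residual -2.7.

e = -2.7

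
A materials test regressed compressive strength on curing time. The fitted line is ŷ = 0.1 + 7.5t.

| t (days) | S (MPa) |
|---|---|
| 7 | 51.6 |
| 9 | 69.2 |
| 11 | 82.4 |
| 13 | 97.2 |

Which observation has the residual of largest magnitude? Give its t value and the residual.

t=7: ŷ = 0.1 + 7.5·7 = 52.6; r = 51.6 − 52.6 = -1
t=9: ŷ = 0.1 + 7.5·9 = 67.6; r = 69.2 − 67.6 = 1.6
t=11: ŷ = 0.1 + 7.5·11 = 82.6; r = 82.4 − 82.6 = -0.2
t=13: ŷ = 0.1 + 7.5·13 = 97.6; r = 97.2 − 97.6 = -0.4
Largest |r| is 1.6 at t = 9, residual 1.6.

t = 9, r = 1.6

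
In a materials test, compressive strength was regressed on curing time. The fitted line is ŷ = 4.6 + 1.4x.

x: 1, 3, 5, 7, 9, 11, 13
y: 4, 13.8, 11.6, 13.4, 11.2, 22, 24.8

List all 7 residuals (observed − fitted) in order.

x=1: ŷ = 4.6 + 1.4·1 = 6; r = 4 − 6 = -2
x=3: ŷ = 4.6 + 1.4·3 = 8.8; r = 13.8 − 8.8 = 5
x=5: ŷ = 4.6 + 1.4·5 = 11.6; r = 11.6 − 11.6 = 0
x=7: ŷ = 4.6 + 1.4·7 = 14.4; r = 13.4 − 14.4 = -1
x=9: ŷ = 4.6 + 1.4·9 = 17.2; r = 11.2 − 17.2 = -6
x=11: ŷ = 4.6 + 1.4·11 = 20; r = 22 − 20 = 2
x=13: ŷ = 4.6 + 1.4·13 = 22.8; r = 24.8 − 22.8 = 2

-2, 5, 0, -1, -6, 2, 2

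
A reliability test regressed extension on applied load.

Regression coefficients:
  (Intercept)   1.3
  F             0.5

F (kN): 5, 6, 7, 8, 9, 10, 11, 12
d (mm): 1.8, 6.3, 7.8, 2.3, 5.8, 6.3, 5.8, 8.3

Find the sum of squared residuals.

F=5: ŷ = 1.3 + 0.5·5 = 3.8; e = 1.8 − 3.8 = -2
F=6: ŷ = 1.3 + 0.5·6 = 4.3; e = 6.3 − 4.3 = 2
F=7: ŷ = 1.3 + 0.5·7 = 4.8; e = 7.8 − 4.8 = 3
F=8: ŷ = 1.3 + 0.5·8 = 5.3; e = 2.3 − 5.3 = -3
F=9: ŷ = 1.3 + 0.5·9 = 5.8; e = 5.8 − 5.8 = 0
F=10: ŷ = 1.3 + 0.5·10 = 6.3; e = 6.3 − 6.3 = 0
F=11: ŷ = 1.3 + 0.5·11 = 6.8; e = 5.8 − 6.8 = -1
F=12: ŷ = 1.3 + 0.5·12 = 7.3; e = 8.3 − 7.3 = 1
SSE = 4 + 4 + 9 + 9 + 0 + 0 + 1 + 1 = 28

SSE = 28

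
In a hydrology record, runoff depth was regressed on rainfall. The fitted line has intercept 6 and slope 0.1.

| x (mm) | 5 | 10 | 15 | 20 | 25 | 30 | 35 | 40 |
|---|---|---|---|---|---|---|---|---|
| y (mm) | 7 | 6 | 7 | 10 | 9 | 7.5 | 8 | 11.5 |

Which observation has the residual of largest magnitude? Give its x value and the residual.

x=5: ŷ = 6 + 0.1·5 = 6.5; r = 7 − 6.5 = 0.5
x=10: ŷ = 6 + 0.1·10 = 7; r = 6 − 7 = -1
x=15: ŷ = 6 + 0.1·15 = 7.5; r = 7 − 7.5 = -0.5
x=20: ŷ = 6 + 0.1·20 = 8; r = 10 − 8 = 2
x=25: ŷ = 6 + 0.1·25 = 8.5; r = 9 − 8.5 = 0.5
x=30: ŷ = 6 + 0.1·30 = 9; r = 7.5 − 9 = -1.5
x=35: ŷ = 6 + 0.1·35 = 9.5; r = 8 − 9.5 = -1.5
x=40: ŷ = 6 + 0.1·40 = 10; r = 11.5 − 10 = 1.5
Largest |r| is 2 at x = 20, residual 2.

x = 20, r = 2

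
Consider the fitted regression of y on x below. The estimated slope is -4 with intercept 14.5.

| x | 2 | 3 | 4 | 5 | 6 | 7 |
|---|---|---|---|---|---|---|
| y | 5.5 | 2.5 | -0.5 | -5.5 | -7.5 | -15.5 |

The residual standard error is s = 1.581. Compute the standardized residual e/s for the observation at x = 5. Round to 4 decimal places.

0.0000

ŷ = 14.5 − 4·5 = -5.5
e = -5.5 − (-5.5) = 0
e/s = 0 / 1.581 = 0.0000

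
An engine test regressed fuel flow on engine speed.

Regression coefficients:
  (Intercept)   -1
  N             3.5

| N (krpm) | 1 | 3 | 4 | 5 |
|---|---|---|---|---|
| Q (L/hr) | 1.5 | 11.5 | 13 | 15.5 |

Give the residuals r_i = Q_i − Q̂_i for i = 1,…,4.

-1, 2, 0, -1

N=1: Q̂ = -1 + 3.5·1 = 2.5; r = 1.5 − 2.5 = -1
N=3: Q̂ = -1 + 3.5·3 = 9.5; r = 11.5 − 9.5 = 2
N=4: Q̂ = -1 + 3.5·4 = 13; r = 13 − 13 = 0
N=5: Q̂ = -1 + 3.5·5 = 16.5; r = 15.5 − 16.5 = -1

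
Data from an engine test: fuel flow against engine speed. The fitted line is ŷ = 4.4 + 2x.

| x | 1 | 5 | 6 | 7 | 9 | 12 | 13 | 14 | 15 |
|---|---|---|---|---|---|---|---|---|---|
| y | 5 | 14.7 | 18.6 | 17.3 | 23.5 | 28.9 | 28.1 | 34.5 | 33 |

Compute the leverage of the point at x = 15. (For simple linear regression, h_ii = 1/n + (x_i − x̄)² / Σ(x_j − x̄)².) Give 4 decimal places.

x̄ = (1 + 5 + 6 + 7 + 9 + 12 + 13 + 14 + 15)/9 = 9.11111
Σ(x − x̄)² = 65.7901 + 16.9012 + 9.67901 + 4.45679 + 0.0123457 + 8.34568 + 15.1235 + 23.9012 + 34.679 = 178.889
h = 1/9 + (5.88889)²/178.889 = 0.111111 + 0.193858 = 0.3050

h = 0.3050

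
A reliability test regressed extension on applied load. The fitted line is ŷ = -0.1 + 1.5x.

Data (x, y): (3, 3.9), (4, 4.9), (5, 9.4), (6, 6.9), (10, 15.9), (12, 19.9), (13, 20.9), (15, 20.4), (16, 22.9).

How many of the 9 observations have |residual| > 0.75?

x=3: ŷ = -0.1 + 1.5·3 = 4.4; e = 3.9 − 4.4 = -0.5
x=4: ŷ = -0.1 + 1.5·4 = 5.9; e = 4.9 − 5.9 = -1
x=5: ŷ = -0.1 + 1.5·5 = 7.4; e = 9.4 − 7.4 = 2
x=6: ŷ = -0.1 + 1.5·6 = 8.9; e = 6.9 − 8.9 = -2
x=10: ŷ = -0.1 + 1.5·10 = 14.9; e = 15.9 − 14.9 = 1
x=12: ŷ = -0.1 + 1.5·12 = 17.9; e = 19.9 − 17.9 = 2
x=13: ŷ = -0.1 + 1.5·13 = 19.4; e = 20.9 − 19.4 = 1.5
x=15: ŷ = -0.1 + 1.5·15 = 22.4; e = 20.4 − 22.4 = -2
x=16: ŷ = -0.1 + 1.5·16 = 23.9; e = 22.9 − 23.9 = -1
|e| > 0.75: x=4 (|e|=1), x=5 (|e|=2), x=6 (|e|=2), x=10 (|e|=1), x=12 (|e|=2), x=13 (|e|=1.5), x=15 (|e|=2), x=16 (|e|=1) → 8

8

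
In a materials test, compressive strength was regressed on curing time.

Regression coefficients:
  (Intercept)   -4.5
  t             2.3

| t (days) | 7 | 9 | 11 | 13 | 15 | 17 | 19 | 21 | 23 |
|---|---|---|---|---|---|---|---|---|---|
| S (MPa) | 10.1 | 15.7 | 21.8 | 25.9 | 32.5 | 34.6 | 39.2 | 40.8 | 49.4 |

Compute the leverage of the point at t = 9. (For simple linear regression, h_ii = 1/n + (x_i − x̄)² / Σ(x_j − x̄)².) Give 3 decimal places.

t̄ = (7 + 9 + 11 + 13 + 15 + 17 + 19 + 21 + 23)/9 = 15
Σ(t − t̄)² = 64 + 36 + 16 + 4 + 0 + 4 + 16 + 36 + 64 = 240
h = 1/9 + (-6)²/240 = 0.111111 + 0.15 = 0.261

h = 0.261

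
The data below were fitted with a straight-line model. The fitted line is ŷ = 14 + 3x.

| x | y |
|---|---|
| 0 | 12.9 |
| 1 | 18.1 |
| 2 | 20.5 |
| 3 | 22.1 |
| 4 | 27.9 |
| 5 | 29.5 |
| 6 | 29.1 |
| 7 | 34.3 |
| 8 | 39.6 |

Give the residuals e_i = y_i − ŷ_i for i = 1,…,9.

-1.1, 1.1, 0.5, -0.9, 1.9, 0.5, -2.9, -0.7, 1.6

x=0: ŷ = 14 + 3·0 = 14; e = 12.9 − 14 = -1.1
x=1: ŷ = 14 + 3·1 = 17; e = 18.1 − 17 = 1.1
x=2: ŷ = 14 + 3·2 = 20; e = 20.5 − 20 = 0.5
x=3: ŷ = 14 + 3·3 = 23; e = 22.1 − 23 = -0.9
x=4: ŷ = 14 + 3·4 = 26; e = 27.9 − 26 = 1.9
x=5: ŷ = 14 + 3·5 = 29; e = 29.5 − 29 = 0.5
x=6: ŷ = 14 + 3·6 = 32; e = 29.1 − 32 = -2.9
x=7: ŷ = 14 + 3·7 = 35; e = 34.3 − 35 = -0.7
x=8: ŷ = 14 + 3·8 = 38; e = 39.6 − 38 = 1.6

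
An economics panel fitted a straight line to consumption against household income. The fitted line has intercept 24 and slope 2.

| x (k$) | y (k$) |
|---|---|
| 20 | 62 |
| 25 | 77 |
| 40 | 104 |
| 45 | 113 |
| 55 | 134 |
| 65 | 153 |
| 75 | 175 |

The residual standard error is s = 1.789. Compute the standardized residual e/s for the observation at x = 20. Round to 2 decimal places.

ŷ = 24 + 2·20 = 64
e = 62 − 64 = -2
e/s = -2 / 1.789 = -1.12

-1.12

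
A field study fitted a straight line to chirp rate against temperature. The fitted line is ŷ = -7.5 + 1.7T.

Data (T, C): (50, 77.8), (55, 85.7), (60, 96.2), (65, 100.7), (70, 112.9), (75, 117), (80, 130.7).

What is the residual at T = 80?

ŷ = -7.5 + 1.7·80 = 128.5
r = 130.7 − 128.5 = 2.2

r = 2.2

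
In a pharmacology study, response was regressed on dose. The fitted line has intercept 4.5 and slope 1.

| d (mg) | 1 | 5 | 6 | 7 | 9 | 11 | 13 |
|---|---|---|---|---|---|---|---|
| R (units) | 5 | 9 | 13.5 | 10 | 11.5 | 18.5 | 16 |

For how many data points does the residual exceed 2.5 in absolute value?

2

d=1: R̂ = 4.5 + 1 = 5.5; e = 5 − 5.5 = -0.5
d=5: R̂ = 4.5 + 5 = 9.5; e = 9 − 9.5 = -0.5
d=6: R̂ = 4.5 + 6 = 10.5; e = 13.5 − 10.5 = 3
d=7: R̂ = 4.5 + 7 = 11.5; e = 10 − 11.5 = -1.5
d=9: R̂ = 4.5 + 9 = 13.5; e = 11.5 − 13.5 = -2
d=11: R̂ = 4.5 + 11 = 15.5; e = 18.5 − 15.5 = 3
d=13: R̂ = 4.5 + 13 = 17.5; e = 16 − 17.5 = -1.5
|e| > 2.5: d=6 (|e|=3), d=11 (|e|=3) → 2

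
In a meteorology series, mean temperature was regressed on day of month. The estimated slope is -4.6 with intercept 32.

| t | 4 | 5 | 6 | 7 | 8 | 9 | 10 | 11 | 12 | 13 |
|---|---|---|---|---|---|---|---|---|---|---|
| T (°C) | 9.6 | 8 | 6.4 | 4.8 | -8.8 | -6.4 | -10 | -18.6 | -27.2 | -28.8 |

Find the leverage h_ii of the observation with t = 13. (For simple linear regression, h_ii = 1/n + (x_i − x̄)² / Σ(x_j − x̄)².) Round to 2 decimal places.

t̄ = (4 + 5 + 6 + 7 + 8 + 9 + 10 + 11 + 12 + 13)/10 = 8.5
Σ(t − t̄)² = 20.25 + 12.25 + 6.25 + 2.25 + 0.25 + 0.25 + 2.25 + 6.25 + 12.25 + 20.25 = 82.5
h = 1/10 + (4.5)²/82.5 = 0.1 + 0.245455 = 0.35

h = 0.35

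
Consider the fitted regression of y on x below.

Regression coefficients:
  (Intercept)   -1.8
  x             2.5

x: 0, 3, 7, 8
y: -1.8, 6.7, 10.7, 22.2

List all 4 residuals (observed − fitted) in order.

0, 1, -5, 4

x=0: ŷ = -1.8 + 2.5·0 = -1.8; r = -1.8 − (-1.8) = 0
x=3: ŷ = -1.8 + 2.5·3 = 5.7; r = 6.7 − 5.7 = 1
x=7: ŷ = -1.8 + 2.5·7 = 15.7; r = 10.7 − 15.7 = -5
x=8: ŷ = -1.8 + 2.5·8 = 18.2; r = 22.2 − 18.2 = 4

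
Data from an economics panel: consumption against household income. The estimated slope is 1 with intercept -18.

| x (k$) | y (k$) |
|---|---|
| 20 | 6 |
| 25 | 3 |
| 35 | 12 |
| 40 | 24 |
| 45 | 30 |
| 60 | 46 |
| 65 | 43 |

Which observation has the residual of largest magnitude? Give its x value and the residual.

x=20: ŷ = -18 + 20 = 2; r = 6 − 2 = 4
x=25: ŷ = -18 + 25 = 7; r = 3 − 7 = -4
x=35: ŷ = -18 + 35 = 17; r = 12 − 17 = -5
x=40: ŷ = -18 + 40 = 22; r = 24 − 22 = 2
x=45: ŷ = -18 + 45 = 27; r = 30 − 27 = 3
x=60: ŷ = -18 + 60 = 42; r = 46 − 42 = 4
x=65: ŷ = -18 + 65 = 47; r = 43 − 47 = -4
Largest |r| is 5 at x = 35, residual -5.

x = 35, r = -5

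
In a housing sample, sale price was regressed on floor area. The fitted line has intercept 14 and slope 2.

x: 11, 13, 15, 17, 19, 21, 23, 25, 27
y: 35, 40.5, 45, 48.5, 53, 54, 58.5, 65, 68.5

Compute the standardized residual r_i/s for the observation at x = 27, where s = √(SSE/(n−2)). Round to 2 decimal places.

x=11: ŷ = 14 + 2·11 = 36; r = 35 − 36 = -1
x=13: ŷ = 14 + 2·13 = 40; r = 40.5 − 40 = 0.5
x=15: ŷ = 14 + 2·15 = 44; r = 45 − 44 = 1
x=17: ŷ = 14 + 2·17 = 48; r = 48.5 − 48 = 0.5
x=19: ŷ = 14 + 2·19 = 52; r = 53 − 52 = 1
x=21: ŷ = 14 + 2·21 = 56; r = 54 − 56 = -2
x=23: ŷ = 14 + 2·23 = 60; r = 58.5 − 60 = -1.5
x=25: ŷ = 14 + 2·25 = 64; r = 65 − 64 = 1
x=27: ŷ = 14 + 2·27 = 68; r = 68.5 − 68 = 0.5
SSE = 1 + 0.25 + 1 + 0.25 + 1 + 4 + 2.25 + 1 + 0.25 = 11
s = √(11/7) = 1.25357
r/s = 0.5 / 1.25357 = 0.40

0.40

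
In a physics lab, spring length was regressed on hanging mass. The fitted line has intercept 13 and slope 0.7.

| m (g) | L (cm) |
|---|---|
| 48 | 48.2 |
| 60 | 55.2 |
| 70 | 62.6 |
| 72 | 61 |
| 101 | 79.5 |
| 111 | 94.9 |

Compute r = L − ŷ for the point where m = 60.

ŷ = 13 + 0.7·60 = 55
r = 55.2 − 55 = 0.2

r = 0.2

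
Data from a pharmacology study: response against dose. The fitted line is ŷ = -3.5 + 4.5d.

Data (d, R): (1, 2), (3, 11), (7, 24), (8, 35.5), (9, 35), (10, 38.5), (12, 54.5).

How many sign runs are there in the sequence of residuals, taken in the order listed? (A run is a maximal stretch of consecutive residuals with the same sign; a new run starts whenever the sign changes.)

d=1: ŷ = -3.5 + 4.5·1 = 1; e = 2 − 1 = 1
d=3: ŷ = -3.5 + 4.5·3 = 10; e = 11 − 10 = 1
d=7: ŷ = -3.5 + 4.5·7 = 28; e = 24 − 28 = -4
d=8: ŷ = -3.5 + 4.5·8 = 32.5; e = 35.5 − 32.5 = 3
d=9: ŷ = -3.5 + 4.5·9 = 37; e = 35 − 37 = -2
d=10: ŷ = -3.5 + 4.5·10 = 41.5; e = 38.5 − 41.5 = -3
d=12: ŷ = -3.5 + 4.5·12 = 50.5; e = 54.5 − 50.5 = 4
Signs: + + − + − − +
Runs: +×2, −×1, +×1, −×2, +×1 → 5

5 runs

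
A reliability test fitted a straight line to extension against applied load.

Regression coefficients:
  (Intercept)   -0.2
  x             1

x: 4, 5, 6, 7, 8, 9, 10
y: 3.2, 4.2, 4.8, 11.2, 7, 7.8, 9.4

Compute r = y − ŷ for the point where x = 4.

r = -0.6

ŷ = -0.2 + 4 = 3.8
r = 3.2 − 3.8 = -0.6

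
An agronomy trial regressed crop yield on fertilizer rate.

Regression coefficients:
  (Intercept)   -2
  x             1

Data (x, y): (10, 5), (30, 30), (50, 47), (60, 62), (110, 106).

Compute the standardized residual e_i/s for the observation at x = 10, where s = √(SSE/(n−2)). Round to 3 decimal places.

-0.891

x=10: ŷ = -2 + 10 = 8; e = 5 − 8 = -3
x=30: ŷ = -2 + 30 = 28; e = 30 − 28 = 2
x=50: ŷ = -2 + 50 = 48; e = 47 − 48 = -1
x=60: ŷ = -2 + 60 = 58; e = 62 − 58 = 4
x=110: ŷ = -2 + 110 = 108; e = 106 − 108 = -2
SSE = 9 + 4 + 1 + 16 + 4 = 34
s = √(34/3) = 3.3665
e/s = -3 / 3.3665 = -0.891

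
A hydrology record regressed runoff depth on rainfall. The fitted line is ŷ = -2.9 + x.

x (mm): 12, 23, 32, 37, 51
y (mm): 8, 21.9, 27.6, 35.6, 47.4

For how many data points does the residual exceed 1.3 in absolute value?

3

x=12: ŷ = -2.9 + 12 = 9.1; e = 8 − 9.1 = -1.1
x=23: ŷ = -2.9 + 23 = 20.1; e = 21.9 − 20.1 = 1.8
x=32: ŷ = -2.9 + 32 = 29.1; e = 27.6 − 29.1 = -1.5
x=37: ŷ = -2.9 + 37 = 34.1; e = 35.6 − 34.1 = 1.5
x=51: ŷ = -2.9 + 51 = 48.1; e = 47.4 − 48.1 = -0.7
|e| > 1.3: x=23 (|e|=1.8), x=32 (|e|=1.5), x=37 (|e|=1.5) → 3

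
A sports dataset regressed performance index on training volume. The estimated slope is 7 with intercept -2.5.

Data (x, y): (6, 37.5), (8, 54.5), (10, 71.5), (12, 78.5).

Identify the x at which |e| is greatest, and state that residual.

x = 10, e = 4

x=6: ŷ = -2.5 + 7·6 = 39.5; e = 37.5 − 39.5 = -2
x=8: ŷ = -2.5 + 7·8 = 53.5; e = 54.5 − 53.5 = 1
x=10: ŷ = -2.5 + 7·10 = 67.5; e = 71.5 − 67.5 = 4
x=12: ŷ = -2.5 + 7·12 = 81.5; e = 78.5 − 81.5 = -3
Largest |e| is 4 at x = 10, residual 4.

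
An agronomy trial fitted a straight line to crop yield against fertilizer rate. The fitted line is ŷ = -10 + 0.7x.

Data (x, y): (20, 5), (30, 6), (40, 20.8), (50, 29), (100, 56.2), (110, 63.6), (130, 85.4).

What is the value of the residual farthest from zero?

x=20: ŷ = -10 + 0.7·20 = 4; e = 5 − 4 = 1
x=30: ŷ = -10 + 0.7·30 = 11; e = 6 − 11 = -5
x=40: ŷ = -10 + 0.7·40 = 18; e = 20.8 − 18 = 2.8
x=50: ŷ = -10 + 0.7·50 = 25; e = 29 − 25 = 4
x=100: ŷ = -10 + 0.7·100 = 60; e = 56.2 − 60 = -3.8
x=110: ŷ = -10 + 0.7·110 = 67; e = 63.6 − 67 = -3.4
x=130: ŷ = -10 + 0.7·130 = 81; e = 85.4 − 81 = 4.4
Largest |e| is 5 at x = 30, residual -5.

e = -5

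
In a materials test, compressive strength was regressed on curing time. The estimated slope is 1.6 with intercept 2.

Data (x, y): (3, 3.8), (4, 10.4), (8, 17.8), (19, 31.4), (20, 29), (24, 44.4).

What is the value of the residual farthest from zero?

r = -5

x=3: ŷ = 2 + 1.6·3 = 6.8; r = 3.8 − 6.8 = -3
x=4: ŷ = 2 + 1.6·4 = 8.4; r = 10.4 − 8.4 = 2
x=8: ŷ = 2 + 1.6·8 = 14.8; r = 17.8 − 14.8 = 3
x=19: ŷ = 2 + 1.6·19 = 32.4; r = 31.4 − 32.4 = -1
x=20: ŷ = 2 + 1.6·20 = 34; r = 29 − 34 = -5
x=24: ŷ = 2 + 1.6·24 = 40.4; r = 44.4 − 40.4 = 4
Largest |r| is 5 at x = 20, residual -5.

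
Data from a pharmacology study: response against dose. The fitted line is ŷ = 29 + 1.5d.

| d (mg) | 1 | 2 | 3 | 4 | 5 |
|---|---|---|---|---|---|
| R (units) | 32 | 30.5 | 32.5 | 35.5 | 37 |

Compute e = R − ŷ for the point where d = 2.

ŷ = 29 + 1.5·2 = 32
e = 30.5 − 32 = -1.5

e = -1.5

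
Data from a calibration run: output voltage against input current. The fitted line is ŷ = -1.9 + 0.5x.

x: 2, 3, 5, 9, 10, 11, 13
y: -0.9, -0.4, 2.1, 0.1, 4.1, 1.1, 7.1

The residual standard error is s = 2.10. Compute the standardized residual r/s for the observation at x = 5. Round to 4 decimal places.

0.7143

ŷ = -1.9 + 0.5·5 = 0.6
r = 2.1 − 0.6 = 1.5
r/s = 1.5 / 2.10 = 0.7143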